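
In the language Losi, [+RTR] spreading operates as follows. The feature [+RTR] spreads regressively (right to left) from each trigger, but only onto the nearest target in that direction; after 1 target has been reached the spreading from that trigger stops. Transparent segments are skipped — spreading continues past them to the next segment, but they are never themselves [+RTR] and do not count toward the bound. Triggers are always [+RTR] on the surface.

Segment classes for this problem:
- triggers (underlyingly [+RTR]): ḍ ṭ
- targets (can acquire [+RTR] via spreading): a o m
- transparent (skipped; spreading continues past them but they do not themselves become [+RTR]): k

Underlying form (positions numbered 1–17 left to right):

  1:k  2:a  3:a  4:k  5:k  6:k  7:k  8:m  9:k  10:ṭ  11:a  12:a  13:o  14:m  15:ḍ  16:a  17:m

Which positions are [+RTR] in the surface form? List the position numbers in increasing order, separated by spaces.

8 10 14 15

From /ṭ/ at 10 leftward: 9 /k/ transparent; 8 /m/ → [+RTR]; bound reached.
From /ḍ/ at 15 leftward: 14 /m/ → [+RTR]; bound reached.
Targets with no active source: positions 2 3 11 12 13 16 17 stay [-emphatic].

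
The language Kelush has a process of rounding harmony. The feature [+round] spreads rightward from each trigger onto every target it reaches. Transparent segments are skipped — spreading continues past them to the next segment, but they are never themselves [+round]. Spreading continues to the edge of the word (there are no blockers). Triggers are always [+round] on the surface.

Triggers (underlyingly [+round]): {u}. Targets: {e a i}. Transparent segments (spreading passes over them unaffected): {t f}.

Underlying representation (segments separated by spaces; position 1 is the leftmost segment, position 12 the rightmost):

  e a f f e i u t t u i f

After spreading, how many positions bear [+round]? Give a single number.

3

From /u/ at 7 rightward: 8 /t/ transparent; 9 /t/ transparent; 10 /u/ is itself a trigger — this domain ends here.
From /u/ at 10 rightward: 11 /i/ → [+round]; 12 /f/ transparent; word edge.
Targets with no active source: positions 1 2 5 6 stay [-round].
[+round] positions on the surface: 7 10 11.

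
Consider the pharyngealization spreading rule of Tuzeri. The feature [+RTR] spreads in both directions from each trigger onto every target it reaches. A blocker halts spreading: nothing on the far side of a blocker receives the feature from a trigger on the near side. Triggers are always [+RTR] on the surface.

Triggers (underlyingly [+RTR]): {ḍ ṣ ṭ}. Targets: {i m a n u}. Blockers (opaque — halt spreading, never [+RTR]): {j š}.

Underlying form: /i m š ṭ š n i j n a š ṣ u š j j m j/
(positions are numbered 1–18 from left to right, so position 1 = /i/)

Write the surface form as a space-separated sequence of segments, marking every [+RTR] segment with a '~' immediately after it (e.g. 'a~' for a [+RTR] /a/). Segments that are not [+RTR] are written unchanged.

From /ṭ/ at 4 rightward: 5 /š/ blocks.
From /ṭ/ at 4 leftward: 3 /š/ blocks.
From /ṣ/ at 12 rightward: 13 /u/ → [+RTR]; 14 /š/ blocks.
From /ṣ/ at 12 leftward: 11 /š/ blocks.
Targets with no active source: positions 1 2 6 7 9 10 17 stay [-emphatic].
[+RTR] positions on the surface: 4 12 13.

i m š ṭ~ š n i j n a š ṣ~ u~ š j j m j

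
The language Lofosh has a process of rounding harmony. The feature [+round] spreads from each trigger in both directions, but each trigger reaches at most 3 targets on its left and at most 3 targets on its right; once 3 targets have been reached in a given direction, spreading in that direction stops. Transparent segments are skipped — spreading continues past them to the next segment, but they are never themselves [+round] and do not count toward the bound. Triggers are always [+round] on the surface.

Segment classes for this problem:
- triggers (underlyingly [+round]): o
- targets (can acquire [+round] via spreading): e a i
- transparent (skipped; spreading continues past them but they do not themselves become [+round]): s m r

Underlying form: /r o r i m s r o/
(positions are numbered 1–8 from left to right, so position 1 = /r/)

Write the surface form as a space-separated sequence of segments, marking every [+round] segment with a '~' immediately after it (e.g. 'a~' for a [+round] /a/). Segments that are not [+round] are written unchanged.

From /o/ at 2 rightward: 3 /r/ transparent; 4 /i/ → [+round]; 5 /m/ transparent; 6 /s/ transparent; 7 /r/ transparent; 8 /o/ is itself a trigger — this domain ends here.
From /o/ at 2 leftward: 1 /r/ transparent; word edge.
From /o/ at 8 rightward: word edge.
From /o/ at 8 leftward: 7 /r/ transparent; 6 /s/ transparent; 5 /m/ transparent; 4 /i/ → [+round]; 3 /r/ transparent; 2 /o/ is itself a trigger — this domain ends here.
[+round] positions on the surface: 2 4 8.

r o~ r i~ m s r o~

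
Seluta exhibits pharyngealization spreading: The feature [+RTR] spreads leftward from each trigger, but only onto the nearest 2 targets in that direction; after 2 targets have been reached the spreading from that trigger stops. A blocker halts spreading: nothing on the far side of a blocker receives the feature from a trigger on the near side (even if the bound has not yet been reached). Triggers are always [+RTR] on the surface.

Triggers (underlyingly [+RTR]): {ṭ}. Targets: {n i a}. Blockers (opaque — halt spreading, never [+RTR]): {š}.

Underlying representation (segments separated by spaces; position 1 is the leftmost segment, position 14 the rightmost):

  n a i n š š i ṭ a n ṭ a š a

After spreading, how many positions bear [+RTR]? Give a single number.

5

From /ṭ/ at 8 leftward: 7 /i/ → [+RTR]; 6 /š/ blocks.
From /ṭ/ at 11 leftward: 10 /n/ → [+RTR]; 9 /a/ → [+RTR]; bound reached.
Targets with no active source: positions 1 2 3 4 12 14 stay [-emphatic].
[+RTR] positions on the surface: 7 8 9 10 11.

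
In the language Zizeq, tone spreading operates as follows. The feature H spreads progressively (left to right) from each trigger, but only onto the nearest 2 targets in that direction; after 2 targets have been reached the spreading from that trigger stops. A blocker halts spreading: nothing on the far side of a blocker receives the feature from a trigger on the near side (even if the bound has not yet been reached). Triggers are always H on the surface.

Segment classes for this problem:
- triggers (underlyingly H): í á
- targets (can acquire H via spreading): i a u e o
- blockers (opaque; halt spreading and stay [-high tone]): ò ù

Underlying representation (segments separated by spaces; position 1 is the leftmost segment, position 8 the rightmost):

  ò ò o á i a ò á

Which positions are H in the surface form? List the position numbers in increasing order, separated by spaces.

4 5 6 8

From /á/ at 4 rightward: 5 /i/ → H; 6 /a/ → H; bound reached.
From /á/ at 8 rightward: word edge.
Target with no active source: position 3 stays [-high tone].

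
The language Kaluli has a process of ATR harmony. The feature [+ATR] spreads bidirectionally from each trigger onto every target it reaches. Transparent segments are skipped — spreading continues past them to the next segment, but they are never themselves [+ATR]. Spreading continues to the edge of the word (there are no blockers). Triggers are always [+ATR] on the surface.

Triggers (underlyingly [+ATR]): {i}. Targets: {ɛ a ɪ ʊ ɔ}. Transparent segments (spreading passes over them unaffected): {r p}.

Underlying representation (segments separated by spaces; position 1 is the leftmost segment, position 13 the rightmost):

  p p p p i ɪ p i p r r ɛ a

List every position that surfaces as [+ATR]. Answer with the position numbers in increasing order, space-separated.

From /i/ at 5 rightward: 6 /ɪ/ → [+ATR]; 7 /p/ transparent; 8 /i/ is itself a trigger — this domain ends here.
From /i/ at 5 leftward: 4 /p/ transparent; 3 /p/ transparent; 2 /p/ transparent; 1 /p/ transparent; word edge.
From /i/ at 8 rightward: 9 /p/ transparent; 10 /r/ transparent; 11 /r/ transparent; 12 /ɛ/ → [+ATR]; 13 /a/ → [+ATR]; word edge.
From /i/ at 8 leftward: 7 /p/ transparent; 6 /ɪ/ → [+ATR]; 5 /i/ is itself a trigger — this domain ends here.

5 6 8 12 13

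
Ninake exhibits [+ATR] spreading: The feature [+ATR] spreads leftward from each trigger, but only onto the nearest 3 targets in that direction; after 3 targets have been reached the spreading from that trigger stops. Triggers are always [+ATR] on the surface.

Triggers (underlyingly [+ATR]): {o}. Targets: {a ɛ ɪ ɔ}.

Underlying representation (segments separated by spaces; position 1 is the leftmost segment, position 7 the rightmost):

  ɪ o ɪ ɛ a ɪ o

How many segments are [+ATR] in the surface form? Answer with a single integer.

From /o/ at 2 leftward: 1 /ɪ/ → [+ATR]; word edge.
From /o/ at 7 leftward: 6 /ɪ/ → [+ATR]; 5 /a/ → [+ATR]; 4 /ɛ/ → [+ATR]; bound reached.
Target with no active source: position 3 stays [-ATR].
[+ATR] positions on the surface: 1 2 4 5 6 7.

6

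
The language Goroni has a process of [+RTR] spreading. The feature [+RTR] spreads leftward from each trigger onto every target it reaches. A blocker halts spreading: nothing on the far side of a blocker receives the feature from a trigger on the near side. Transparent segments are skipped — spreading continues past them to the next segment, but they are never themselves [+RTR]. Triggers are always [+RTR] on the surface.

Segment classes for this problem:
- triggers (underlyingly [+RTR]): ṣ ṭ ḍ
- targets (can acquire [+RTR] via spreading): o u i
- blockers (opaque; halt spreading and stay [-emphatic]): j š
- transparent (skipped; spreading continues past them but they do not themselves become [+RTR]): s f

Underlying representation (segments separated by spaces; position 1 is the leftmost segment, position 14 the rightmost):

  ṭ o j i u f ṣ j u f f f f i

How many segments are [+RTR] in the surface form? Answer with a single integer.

4

From /ṭ/ at 1 leftward: word edge.
From /ṣ/ at 7 leftward: 6 /f/ transparent; 5 /u/ → [+RTR]; 4 /i/ → [+RTR]; 3 /j/ blocks.
Targets with no active source: positions 2 9 14 stay [-emphatic].
[+RTR] positions on the surface: 1 4 5 7.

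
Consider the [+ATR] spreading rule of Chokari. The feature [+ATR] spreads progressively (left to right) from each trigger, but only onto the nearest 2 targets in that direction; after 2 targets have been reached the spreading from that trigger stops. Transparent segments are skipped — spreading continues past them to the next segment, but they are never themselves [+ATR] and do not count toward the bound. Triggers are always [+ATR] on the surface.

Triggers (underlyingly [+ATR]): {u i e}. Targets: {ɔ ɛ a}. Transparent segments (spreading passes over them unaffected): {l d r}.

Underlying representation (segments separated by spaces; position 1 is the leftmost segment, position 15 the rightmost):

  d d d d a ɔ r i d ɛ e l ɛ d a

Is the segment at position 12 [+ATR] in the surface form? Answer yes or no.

From /i/ at 8 rightward: 9 /d/ transparent; 10 /ɛ/ → [+ATR]; 11 /e/ is itself a trigger — this domain ends here.
From /e/ at 11 rightward: 12 /l/ transparent; 13 /ɛ/ → [+ATR]; 14 /d/ transparent; 15 /a/ → [+ATR]; bound reached.
Targets with no active source: positions 5 6 stay [-ATR].
[+ATR] positions on the surface: 8 10 11 13 15.

no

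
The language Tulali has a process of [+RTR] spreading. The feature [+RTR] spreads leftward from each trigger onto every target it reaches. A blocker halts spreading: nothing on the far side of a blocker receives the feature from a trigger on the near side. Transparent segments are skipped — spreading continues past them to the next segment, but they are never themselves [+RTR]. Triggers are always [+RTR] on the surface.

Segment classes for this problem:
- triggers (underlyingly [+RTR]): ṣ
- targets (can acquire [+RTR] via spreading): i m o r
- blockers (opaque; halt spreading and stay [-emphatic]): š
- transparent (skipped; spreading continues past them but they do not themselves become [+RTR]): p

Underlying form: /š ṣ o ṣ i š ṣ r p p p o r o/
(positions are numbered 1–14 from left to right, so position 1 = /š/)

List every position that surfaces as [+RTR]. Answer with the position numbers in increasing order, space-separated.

2 3 4 7

From /ṣ/ at 2 leftward: 1 /š/ blocks.
From /ṣ/ at 4 leftward: 3 /o/ → [+RTR]; 2 /ṣ/ is itself a trigger — this domain ends here.
From /ṣ/ at 7 leftward: 6 /š/ blocks.
Targets with no active source: positions 5 8 12 13 14 stay [-emphatic].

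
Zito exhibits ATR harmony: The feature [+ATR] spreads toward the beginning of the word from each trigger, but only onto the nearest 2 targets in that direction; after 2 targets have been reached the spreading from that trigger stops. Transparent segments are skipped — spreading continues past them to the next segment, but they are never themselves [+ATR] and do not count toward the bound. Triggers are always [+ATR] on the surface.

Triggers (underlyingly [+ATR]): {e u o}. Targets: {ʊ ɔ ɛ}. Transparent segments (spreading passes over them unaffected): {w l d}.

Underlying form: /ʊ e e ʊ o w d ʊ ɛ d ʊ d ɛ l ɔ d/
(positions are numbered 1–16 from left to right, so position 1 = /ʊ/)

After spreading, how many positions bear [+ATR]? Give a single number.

5

From /e/ at 2 leftward: 1 /ʊ/ → [+ATR]; word edge.
From /e/ at 3 leftward: 2 /e/ is itself a trigger — this domain ends here.
From /o/ at 5 leftward: 4 /ʊ/ → [+ATR]; 3 /e/ is itself a trigger — this domain ends here.
Targets with no active source: positions 8 9 11 13 15 stay [-ATR].
[+ATR] positions on the surface: 1 2 3 4 5.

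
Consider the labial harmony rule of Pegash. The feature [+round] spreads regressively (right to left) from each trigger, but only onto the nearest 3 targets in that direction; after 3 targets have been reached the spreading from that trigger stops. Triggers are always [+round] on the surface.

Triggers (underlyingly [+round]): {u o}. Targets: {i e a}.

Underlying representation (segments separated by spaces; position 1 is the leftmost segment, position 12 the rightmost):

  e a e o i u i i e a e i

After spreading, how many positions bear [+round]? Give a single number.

From /o/ at 4 leftward: 3 /e/ → [+round]; 2 /a/ → [+round]; 1 /e/ → [+round]; bound reached.
From /u/ at 6 leftward: 5 /i/ → [+round]; 4 /o/ is itself a trigger — this domain ends here.
Targets with no active source: positions 7 8 9 10 11 12 stay [-round].
[+round] positions on the surface: 1 2 3 4 5 6.

6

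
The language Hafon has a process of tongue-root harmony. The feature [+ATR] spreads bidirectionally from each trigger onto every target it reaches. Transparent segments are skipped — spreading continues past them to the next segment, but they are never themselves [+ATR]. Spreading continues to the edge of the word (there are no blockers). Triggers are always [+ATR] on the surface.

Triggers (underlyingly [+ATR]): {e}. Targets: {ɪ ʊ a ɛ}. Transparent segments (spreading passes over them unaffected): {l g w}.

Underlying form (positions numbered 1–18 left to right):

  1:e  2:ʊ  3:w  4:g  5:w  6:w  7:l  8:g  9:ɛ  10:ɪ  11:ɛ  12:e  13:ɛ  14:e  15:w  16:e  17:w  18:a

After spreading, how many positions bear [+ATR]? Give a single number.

10

From /e/ at 1 rightward: 2 /ʊ/ → [+ATR]; 3 /w/ transparent; 4 /g/ transparent; 5 /w/ transparent; 6 /w/ transparent; 7 /l/ transparent; 8 /g/ transparent; 9 /ɛ/ → [+ATR]; 10 /ɪ/ → [+ATR]; 11 /ɛ/ → [+ATR]; 12 /e/ is itself a trigger — this domain ends here.
From /e/ at 1 leftward: word edge.
From /e/ at 12 rightward: 13 /ɛ/ → [+ATR]; 14 /e/ is itself a trigger — this domain ends here.
From /e/ at 12 leftward: 11 /ɛ/ → [+ATR]; 10 /ɪ/ → [+ATR]; 9 /ɛ/ → [+ATR]; 8 /g/ transparent; 7 /l/ transparent; 6 /w/ transparent; 5 /w/ transparent; 4 /g/ transparent; 3 /w/ transparent; 2 /ʊ/ → [+ATR]; 1 /e/ is itself a trigger — this domain ends here.
From /e/ at 14 rightward: 15 /w/ transparent; 16 /e/ is itself a trigger — this domain ends here.
From /e/ at 14 leftward: 13 /ɛ/ → [+ATR]; 12 /e/ is itself a trigger — this domain ends here.
From /e/ at 16 rightward: 17 /w/ transparent; 18 /a/ → [+ATR]; word edge.
From /e/ at 16 leftward: 15 /w/ transparent; 14 /e/ is itself a trigger — this domain ends here.
[+ATR] positions on the surface: 1 2 9 10 11 12 13 14 16 18.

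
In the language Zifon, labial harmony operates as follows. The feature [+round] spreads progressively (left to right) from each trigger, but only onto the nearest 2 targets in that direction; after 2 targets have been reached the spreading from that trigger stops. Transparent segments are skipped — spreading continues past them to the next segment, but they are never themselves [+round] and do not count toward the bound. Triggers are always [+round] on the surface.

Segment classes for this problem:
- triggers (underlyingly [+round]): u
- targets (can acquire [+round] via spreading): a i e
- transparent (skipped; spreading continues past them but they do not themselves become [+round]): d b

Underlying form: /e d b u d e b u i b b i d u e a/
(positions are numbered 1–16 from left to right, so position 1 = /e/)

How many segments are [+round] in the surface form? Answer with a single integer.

8

From /u/ at 4 rightward: 5 /d/ transparent; 6 /e/ → [+round]; 7 /b/ transparent; 8 /u/ is itself a trigger — this domain ends here.
From /u/ at 8 rightward: 9 /i/ → [+round]; 10 /b/ transparent; 11 /b/ transparent; 12 /i/ → [+round]; bound reached.
From /u/ at 14 rightward: 15 /e/ → [+round]; 16 /a/ → [+round]; bound reached.
Target with no active source: position 1 stays [-round].
[+round] positions on the surface: 4 6 8 9 12 14 15 16.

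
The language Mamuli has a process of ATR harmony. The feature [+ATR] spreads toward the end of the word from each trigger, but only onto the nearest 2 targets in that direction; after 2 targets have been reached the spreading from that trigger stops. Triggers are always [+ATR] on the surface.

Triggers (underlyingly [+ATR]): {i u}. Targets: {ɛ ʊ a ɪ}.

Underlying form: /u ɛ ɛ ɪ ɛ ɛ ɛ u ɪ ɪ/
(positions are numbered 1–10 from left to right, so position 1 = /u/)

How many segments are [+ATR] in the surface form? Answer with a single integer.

From /u/ at 1 rightward: 2 /ɛ/ → [+ATR]; 3 /ɛ/ → [+ATR]; bound reached.
From /u/ at 8 rightward: 9 /ɪ/ → [+ATR]; 10 /ɪ/ → [+ATR]; bound reached.
Targets with no active source: positions 4 5 6 7 stay [-ATR].
[+ATR] positions on the surface: 1 2 3 8 9 10.

6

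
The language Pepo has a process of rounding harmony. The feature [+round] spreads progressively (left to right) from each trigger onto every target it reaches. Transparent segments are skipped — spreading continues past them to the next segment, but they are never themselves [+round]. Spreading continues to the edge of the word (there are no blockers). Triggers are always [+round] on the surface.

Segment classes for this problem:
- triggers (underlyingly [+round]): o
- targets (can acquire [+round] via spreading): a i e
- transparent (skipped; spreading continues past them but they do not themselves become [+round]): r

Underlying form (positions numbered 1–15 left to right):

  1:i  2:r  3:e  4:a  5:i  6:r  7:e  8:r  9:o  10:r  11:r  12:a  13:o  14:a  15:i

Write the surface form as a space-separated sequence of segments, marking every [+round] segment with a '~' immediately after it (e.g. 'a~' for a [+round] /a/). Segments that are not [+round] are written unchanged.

From /o/ at 9 rightward: 10 /r/ transparent; 11 /r/ transparent; 12 /a/ → [+round]; 13 /o/ is itself a trigger — this domain ends here.
From /o/ at 13 rightward: 14 /a/ → [+round]; 15 /i/ → [+round]; word edge.
Targets with no active source: positions 1 3 4 5 7 stay [-round].
[+round] positions on the surface: 9 12 13 14 15.

i r e a i r e r o~ r r a~ o~ a~ i~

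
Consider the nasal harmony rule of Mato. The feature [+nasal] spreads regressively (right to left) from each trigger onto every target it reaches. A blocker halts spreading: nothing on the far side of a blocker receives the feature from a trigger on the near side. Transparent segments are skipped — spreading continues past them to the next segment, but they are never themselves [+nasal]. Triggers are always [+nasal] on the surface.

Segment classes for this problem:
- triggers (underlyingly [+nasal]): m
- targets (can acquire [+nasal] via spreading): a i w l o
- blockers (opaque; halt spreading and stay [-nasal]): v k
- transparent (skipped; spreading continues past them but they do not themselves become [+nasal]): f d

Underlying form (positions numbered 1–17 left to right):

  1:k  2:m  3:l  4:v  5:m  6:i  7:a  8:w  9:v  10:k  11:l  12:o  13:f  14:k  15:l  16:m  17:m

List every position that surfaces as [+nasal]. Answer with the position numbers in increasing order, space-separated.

2 5 15 16 17

From /m/ at 2 leftward: 1 /k/ blocks.
From /m/ at 5 leftward: 4 /v/ blocks.
From /m/ at 16 leftward: 15 /l/ → [+nasal]; 14 /k/ blocks.
From /m/ at 17 leftward: 16 /m/ is itself a trigger — this domain ends here.
Targets with no active source: positions 3 6 7 8 11 12 stay [-nasal].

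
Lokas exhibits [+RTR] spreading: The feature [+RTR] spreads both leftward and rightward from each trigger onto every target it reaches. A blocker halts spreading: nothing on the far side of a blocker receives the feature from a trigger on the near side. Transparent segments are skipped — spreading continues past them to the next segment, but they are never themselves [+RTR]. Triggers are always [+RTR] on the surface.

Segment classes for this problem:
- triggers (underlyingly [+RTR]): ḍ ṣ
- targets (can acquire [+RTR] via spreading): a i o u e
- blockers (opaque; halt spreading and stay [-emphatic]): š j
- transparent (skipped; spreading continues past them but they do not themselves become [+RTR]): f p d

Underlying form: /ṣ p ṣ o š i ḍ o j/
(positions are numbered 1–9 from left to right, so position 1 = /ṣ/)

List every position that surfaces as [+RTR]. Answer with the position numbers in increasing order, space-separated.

From /ṣ/ at 1 rightward: 2 /p/ transparent; 3 /ṣ/ is itself a trigger — this domain ends here.
From /ṣ/ at 1 leftward: word edge.
From /ṣ/ at 3 rightward: 4 /o/ → [+RTR]; 5 /š/ blocks.
From /ṣ/ at 3 leftward: 2 /p/ transparent; 1 /ṣ/ is itself a trigger — this domain ends here.
From /ḍ/ at 7 rightward: 8 /o/ → [+RTR]; 9 /j/ blocks.
From /ḍ/ at 7 leftward: 6 /i/ → [+RTR]; 5 /š/ blocks.

1 3 4 6 7 8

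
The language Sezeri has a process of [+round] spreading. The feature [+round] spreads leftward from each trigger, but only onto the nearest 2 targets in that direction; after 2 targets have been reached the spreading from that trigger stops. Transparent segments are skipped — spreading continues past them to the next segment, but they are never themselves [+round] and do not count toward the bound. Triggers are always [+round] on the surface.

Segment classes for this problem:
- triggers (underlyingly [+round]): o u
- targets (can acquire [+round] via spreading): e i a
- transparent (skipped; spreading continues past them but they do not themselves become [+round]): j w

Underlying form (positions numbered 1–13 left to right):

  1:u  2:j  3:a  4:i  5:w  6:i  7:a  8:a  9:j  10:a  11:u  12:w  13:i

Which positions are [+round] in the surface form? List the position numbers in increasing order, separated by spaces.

1 8 10 11

From /u/ at 1 leftward: word edge.
From /u/ at 11 leftward: 10 /a/ → [+round]; 9 /j/ transparent; 8 /a/ → [+round]; bound reached.
Targets with no active source: positions 3 4 6 7 13 stay [-round].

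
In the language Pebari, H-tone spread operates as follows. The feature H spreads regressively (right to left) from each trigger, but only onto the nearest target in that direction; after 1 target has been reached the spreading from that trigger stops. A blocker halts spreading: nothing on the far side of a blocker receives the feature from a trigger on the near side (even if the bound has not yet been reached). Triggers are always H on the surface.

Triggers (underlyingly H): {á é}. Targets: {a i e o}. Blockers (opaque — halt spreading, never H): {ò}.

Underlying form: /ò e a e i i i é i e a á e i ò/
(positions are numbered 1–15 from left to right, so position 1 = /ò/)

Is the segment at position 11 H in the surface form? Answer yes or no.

From /é/ at 8 leftward: 7 /i/ → H; bound reached.
From /á/ at 12 leftward: 11 /a/ → H; bound reached.
Targets with no active source: positions 2 3 4 5 6 9 10 13 14 stay [-high tone].
H positions on the surface: 7 8 11 12.

yes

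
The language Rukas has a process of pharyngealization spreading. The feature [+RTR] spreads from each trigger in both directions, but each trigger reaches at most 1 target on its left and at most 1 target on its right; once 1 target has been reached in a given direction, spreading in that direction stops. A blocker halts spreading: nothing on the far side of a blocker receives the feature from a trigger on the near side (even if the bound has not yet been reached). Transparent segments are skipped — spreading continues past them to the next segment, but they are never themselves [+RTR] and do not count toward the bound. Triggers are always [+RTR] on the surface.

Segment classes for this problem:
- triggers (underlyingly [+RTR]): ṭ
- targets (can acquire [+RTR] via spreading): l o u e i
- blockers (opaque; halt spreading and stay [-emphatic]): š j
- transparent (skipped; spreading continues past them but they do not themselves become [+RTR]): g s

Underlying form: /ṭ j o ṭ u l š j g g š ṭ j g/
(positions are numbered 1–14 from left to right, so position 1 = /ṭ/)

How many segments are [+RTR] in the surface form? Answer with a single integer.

From /ṭ/ at 1 rightward: 2 /j/ blocks.
From /ṭ/ at 1 leftward: word edge.
From /ṭ/ at 4 rightward: 5 /u/ → [+RTR]; bound reached.
From /ṭ/ at 4 leftward: 3 /o/ → [+RTR]; bound reached.
From /ṭ/ at 12 rightward: 13 /j/ blocks.
From /ṭ/ at 12 leftward: 11 /š/ blocks.
Target with no active source: position 6 stays [-emphatic].
[+RTR] positions on the surface: 1 3 4 5 12.

5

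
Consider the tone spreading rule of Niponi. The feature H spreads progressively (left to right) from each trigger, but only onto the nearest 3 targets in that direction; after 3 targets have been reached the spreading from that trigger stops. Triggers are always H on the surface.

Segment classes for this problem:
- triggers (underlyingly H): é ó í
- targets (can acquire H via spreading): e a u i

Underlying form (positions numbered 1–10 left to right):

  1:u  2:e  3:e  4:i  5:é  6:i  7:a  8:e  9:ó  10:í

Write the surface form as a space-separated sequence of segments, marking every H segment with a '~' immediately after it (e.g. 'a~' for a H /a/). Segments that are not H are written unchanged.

From /é/ at 5 rightward: 6 /i/ → H; 7 /a/ → H; 8 /e/ → H; bound reached.
From /ó/ at 9 rightward: 10 /í/ is itself a trigger — this domain ends here.
From /í/ at 10 rightward: word edge.
Targets with no active source: positions 1 2 3 4 stay [-high tone].
H positions on the surface: 5 6 7 8 9 10.

u e e i é~ i~ a~ e~ ó~ í~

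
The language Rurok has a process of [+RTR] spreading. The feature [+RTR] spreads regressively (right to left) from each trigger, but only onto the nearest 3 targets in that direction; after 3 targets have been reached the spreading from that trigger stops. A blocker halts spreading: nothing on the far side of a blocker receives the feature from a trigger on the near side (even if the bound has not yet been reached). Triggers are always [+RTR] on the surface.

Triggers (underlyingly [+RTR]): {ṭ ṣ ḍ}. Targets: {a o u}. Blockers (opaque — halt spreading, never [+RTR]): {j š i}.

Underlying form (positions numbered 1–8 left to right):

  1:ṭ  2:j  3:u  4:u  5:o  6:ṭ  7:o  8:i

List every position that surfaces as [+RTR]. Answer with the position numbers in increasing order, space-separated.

From /ṭ/ at 1 leftward: word edge.
From /ṭ/ at 6 leftward: 5 /o/ → [+RTR]; 4 /u/ → [+RTR]; 3 /u/ → [+RTR]; bound reached.
Target with no active source: position 7 stays [-emphatic].

1 3 4 5 6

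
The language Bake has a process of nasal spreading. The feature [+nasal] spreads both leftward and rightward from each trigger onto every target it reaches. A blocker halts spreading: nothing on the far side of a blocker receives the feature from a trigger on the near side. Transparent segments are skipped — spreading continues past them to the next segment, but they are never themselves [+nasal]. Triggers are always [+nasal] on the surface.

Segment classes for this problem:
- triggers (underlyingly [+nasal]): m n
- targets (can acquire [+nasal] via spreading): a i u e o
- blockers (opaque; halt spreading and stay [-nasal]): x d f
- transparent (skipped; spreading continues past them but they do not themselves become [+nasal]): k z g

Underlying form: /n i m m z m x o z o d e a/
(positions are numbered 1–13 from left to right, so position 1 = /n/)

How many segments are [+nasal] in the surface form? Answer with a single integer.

5

From /n/ at 1 rightward: 2 /i/ → [+nasal]; 3 /m/ is itself a trigger — this domain ends here.
From /n/ at 1 leftward: word edge.
From /m/ at 3 rightward: 4 /m/ is itself a trigger — this domain ends here.
From /m/ at 3 leftward: 2 /i/ → [+nasal]; 1 /n/ is itself a trigger — this domain ends here.
From /m/ at 4 rightward: 5 /z/ transparent; 6 /m/ is itself a trigger — this domain ends here.
From /m/ at 4 leftward: 3 /m/ is itself a trigger — this domain ends here.
From /m/ at 6 rightward: 7 /x/ blocks.
From /m/ at 6 leftward: 5 /z/ transparent; 4 /m/ is itself a trigger — this domain ends here.
Targets with no active source: positions 8 10 12 13 stay [-nasal].
[+nasal] positions on the surface: 1 2 3 4 6.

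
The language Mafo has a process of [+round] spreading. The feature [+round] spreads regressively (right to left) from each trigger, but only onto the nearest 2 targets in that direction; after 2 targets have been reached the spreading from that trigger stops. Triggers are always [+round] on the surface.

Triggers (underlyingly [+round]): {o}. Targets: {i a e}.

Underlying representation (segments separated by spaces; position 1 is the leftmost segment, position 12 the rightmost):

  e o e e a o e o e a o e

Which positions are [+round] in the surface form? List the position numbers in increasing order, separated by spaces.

1 2 4 5 6 7 8 9 10 11

From /o/ at 2 leftward: 1 /e/ → [+round]; word edge.
From /o/ at 6 leftward: 5 /a/ → [+round]; 4 /e/ → [+round]; bound reached.
From /o/ at 8 leftward: 7 /e/ → [+round]; 6 /o/ is itself a trigger — this domain ends here.
From /o/ at 11 leftward: 10 /a/ → [+round]; 9 /e/ → [+round]; bound reached.
Targets with no active source: positions 3 12 stay [-round].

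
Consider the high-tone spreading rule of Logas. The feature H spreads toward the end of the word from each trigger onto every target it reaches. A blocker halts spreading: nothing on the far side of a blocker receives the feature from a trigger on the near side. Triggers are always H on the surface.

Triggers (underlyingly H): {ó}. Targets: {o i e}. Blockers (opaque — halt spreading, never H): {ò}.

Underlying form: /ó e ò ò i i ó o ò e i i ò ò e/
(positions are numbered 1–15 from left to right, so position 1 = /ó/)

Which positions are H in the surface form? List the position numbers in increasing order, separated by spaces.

From /ó/ at 1 rightward: 2 /e/ → H; 3 /ò/ blocks.
From /ó/ at 7 rightward: 8 /o/ → H; 9 /ò/ blocks.
Targets with no active source: positions 5 6 10 11 12 15 stay [-high tone].

1 2 7 8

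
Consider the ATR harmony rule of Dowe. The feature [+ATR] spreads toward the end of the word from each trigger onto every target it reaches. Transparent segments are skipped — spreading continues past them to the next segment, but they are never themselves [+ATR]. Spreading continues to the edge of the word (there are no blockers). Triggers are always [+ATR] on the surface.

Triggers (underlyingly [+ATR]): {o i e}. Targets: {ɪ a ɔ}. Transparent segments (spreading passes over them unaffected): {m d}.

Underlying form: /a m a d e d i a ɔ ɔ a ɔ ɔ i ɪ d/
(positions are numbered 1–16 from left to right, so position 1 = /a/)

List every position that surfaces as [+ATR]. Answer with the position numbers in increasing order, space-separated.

5 7 8 9 10 11 12 13 14 15

From /e/ at 5 rightward: 6 /d/ transparent; 7 /i/ is itself a trigger — this domain ends here.
From /i/ at 7 rightward: 8 /a/ → [+ATR]; 9 /ɔ/ → [+ATR]; 10 /ɔ/ → [+ATR]; 11 /a/ → [+ATR]; 12 /ɔ/ → [+ATR]; 13 /ɔ/ → [+ATR]; 14 /i/ is itself a trigger — this domain ends here.
From /i/ at 14 rightward: 15 /ɪ/ → [+ATR]; 16 /d/ transparent; word edge.
Targets with no active source: positions 1 3 stay [-ATR].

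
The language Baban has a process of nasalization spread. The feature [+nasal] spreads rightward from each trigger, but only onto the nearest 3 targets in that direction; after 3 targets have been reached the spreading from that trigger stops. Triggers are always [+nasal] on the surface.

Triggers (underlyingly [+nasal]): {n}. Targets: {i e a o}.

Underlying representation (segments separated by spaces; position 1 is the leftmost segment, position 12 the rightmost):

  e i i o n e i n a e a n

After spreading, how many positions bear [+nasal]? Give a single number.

8

From /n/ at 5 rightward: 6 /e/ → [+nasal]; 7 /i/ → [+nasal]; 8 /n/ is itself a trigger — this domain ends here.
From /n/ at 8 rightward: 9 /a/ → [+nasal]; 10 /e/ → [+nasal]; 11 /a/ → [+nasal]; bound reached.
From /n/ at 12 rightward: word edge.
Targets with no active source: positions 1 2 3 4 stay [-nasal].
[+nasal] positions on the surface: 5 6 7 8 9 10 11 12.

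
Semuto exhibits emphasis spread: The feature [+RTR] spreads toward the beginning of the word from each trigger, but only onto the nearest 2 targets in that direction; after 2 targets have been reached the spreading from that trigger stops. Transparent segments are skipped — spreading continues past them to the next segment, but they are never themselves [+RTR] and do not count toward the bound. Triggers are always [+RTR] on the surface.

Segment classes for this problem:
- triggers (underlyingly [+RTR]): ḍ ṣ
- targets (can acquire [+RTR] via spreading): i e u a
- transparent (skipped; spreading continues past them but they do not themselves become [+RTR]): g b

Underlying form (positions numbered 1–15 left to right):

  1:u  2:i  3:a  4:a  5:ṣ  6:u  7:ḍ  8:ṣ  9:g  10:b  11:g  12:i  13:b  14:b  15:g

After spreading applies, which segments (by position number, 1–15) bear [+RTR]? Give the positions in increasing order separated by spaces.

From /ṣ/ at 5 leftward: 4 /a/ → [+RTR]; 3 /a/ → [+RTR]; bound reached.
From /ḍ/ at 7 leftward: 6 /u/ → [+RTR]; 5 /ṣ/ is itself a trigger — this domain ends here.
From /ṣ/ at 8 leftward: 7 /ḍ/ is itself a trigger — this domain ends here.
Targets with no active source: positions 1 2 12 stay [-emphatic].

3 4 5 6 7 8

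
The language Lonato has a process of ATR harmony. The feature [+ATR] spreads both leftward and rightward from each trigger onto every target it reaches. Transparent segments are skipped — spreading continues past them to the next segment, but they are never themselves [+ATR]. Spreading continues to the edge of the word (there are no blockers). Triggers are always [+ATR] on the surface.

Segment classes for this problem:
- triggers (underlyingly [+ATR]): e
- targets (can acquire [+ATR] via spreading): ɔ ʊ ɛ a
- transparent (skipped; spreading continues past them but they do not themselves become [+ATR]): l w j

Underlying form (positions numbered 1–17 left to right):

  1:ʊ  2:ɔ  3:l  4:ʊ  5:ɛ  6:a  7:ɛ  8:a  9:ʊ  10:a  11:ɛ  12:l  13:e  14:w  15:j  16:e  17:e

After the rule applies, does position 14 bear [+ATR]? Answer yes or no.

no

From /e/ at 13 rightward: 14 /w/ transparent; 15 /j/ transparent; 16 /e/ is itself a trigger — this domain ends here.
From /e/ at 13 leftward: 12 /l/ transparent; 11 /ɛ/ → [+ATR]; 10 /a/ → [+ATR]; 9 /ʊ/ → [+ATR]; 8 /a/ → [+ATR]; 7 /ɛ/ → [+ATR]; 6 /a/ → [+ATR]; 5 /ɛ/ → [+ATR]; 4 /ʊ/ → [+ATR]; 3 /l/ transparent; 2 /ɔ/ → [+ATR]; 1 /ʊ/ → [+ATR]; word edge.
From /e/ at 16 rightward: 17 /e/ is itself a trigger — this domain ends here.
From /e/ at 16 leftward: 15 /j/ transparent; 14 /w/ transparent; 13 /e/ is itself a trigger — this domain ends here.
From /e/ at 17 rightward: word edge.
From /e/ at 17 leftward: 16 /e/ is itself a trigger — this domain ends here.
[+ATR] positions on the surface: 1 2 4 5 6 7 8 9 10 11 13 16 17.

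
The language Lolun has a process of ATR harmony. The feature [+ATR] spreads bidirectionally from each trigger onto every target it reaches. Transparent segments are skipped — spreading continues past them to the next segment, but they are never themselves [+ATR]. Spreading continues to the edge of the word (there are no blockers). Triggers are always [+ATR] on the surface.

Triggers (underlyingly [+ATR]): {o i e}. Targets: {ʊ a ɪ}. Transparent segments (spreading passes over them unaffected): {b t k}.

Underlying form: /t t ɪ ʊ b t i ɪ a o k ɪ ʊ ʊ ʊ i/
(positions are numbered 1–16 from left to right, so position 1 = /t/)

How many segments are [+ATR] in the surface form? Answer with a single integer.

11

From /i/ at 7 rightward: 8 /ɪ/ → [+ATR]; 9 /a/ → [+ATR]; 10 /o/ is itself a trigger — this domain ends here.
From /i/ at 7 leftward: 6 /t/ transparent; 5 /b/ transparent; 4 /ʊ/ → [+ATR]; 3 /ɪ/ → [+ATR]; 2 /t/ transparent; 1 /t/ transparent; word edge.
From /o/ at 10 rightward: 11 /k/ transparent; 12 /ɪ/ → [+ATR]; 13 /ʊ/ → [+ATR]; 14 /ʊ/ → [+ATR]; 15 /ʊ/ → [+ATR]; 16 /i/ is itself a trigger — this domain ends here.
From /o/ at 10 leftward: 9 /a/ → [+ATR]; 8 /ɪ/ → [+ATR]; 7 /i/ is itself a trigger — this domain ends here.
From /i/ at 16 rightward: word edge.
From /i/ at 16 leftward: 15 /ʊ/ → [+ATR]; 14 /ʊ/ → [+ATR]; 13 /ʊ/ → [+ATR]; 12 /ɪ/ → [+ATR]; 11 /k/ transparent; 10 /o/ is itself a trigger — this domain ends here.
[+ATR] positions on the surface: 3 4 7 8 9 10 12 13 14 15 16.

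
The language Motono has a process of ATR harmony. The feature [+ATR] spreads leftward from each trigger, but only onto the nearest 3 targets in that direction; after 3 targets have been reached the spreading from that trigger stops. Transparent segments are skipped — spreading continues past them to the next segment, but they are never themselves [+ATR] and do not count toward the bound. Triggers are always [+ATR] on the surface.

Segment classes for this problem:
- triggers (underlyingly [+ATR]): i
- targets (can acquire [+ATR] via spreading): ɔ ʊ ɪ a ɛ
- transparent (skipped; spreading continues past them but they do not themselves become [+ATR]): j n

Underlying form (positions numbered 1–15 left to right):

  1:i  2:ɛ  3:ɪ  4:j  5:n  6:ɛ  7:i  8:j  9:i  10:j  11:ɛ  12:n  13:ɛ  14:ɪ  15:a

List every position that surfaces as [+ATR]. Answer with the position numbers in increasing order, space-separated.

From /i/ at 1 leftward: word edge.
From /i/ at 7 leftward: 6 /ɛ/ → [+ATR]; 5 /n/ transparent; 4 /j/ transparent; 3 /ɪ/ → [+ATR]; 2 /ɛ/ → [+ATR]; bound reached.
From /i/ at 9 leftward: 8 /j/ transparent; 7 /i/ is itself a trigger — this domain ends here.
Targets with no active source: positions 11 13 14 15 stay [-ATR].

1 2 3 6 7 9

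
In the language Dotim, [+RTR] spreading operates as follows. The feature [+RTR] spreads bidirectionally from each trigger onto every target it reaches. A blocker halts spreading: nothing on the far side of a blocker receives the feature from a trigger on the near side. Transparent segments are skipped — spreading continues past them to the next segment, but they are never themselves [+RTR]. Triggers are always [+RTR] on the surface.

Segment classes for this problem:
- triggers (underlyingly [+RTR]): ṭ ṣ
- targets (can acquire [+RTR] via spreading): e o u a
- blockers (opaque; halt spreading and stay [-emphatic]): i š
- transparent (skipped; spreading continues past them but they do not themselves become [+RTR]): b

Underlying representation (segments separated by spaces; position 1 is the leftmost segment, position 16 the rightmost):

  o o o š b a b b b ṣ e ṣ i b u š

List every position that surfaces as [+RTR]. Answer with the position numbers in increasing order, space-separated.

6 10 11 12

From /ṣ/ at 10 rightward: 11 /e/ → [+RTR]; 12 /ṣ/ is itself a trigger — this domain ends here.
From /ṣ/ at 10 leftward: 9 /b/ transparent; 8 /b/ transparent; 7 /b/ transparent; 6 /a/ → [+RTR]; 5 /b/ transparent; 4 /š/ blocks.
From /ṣ/ at 12 rightward: 13 /i/ blocks.
From /ṣ/ at 12 leftward: 11 /e/ → [+RTR]; 10 /ṣ/ is itself a trigger — this domain ends here.
Targets with no active source: positions 1 2 3 15 stay [-emphatic].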